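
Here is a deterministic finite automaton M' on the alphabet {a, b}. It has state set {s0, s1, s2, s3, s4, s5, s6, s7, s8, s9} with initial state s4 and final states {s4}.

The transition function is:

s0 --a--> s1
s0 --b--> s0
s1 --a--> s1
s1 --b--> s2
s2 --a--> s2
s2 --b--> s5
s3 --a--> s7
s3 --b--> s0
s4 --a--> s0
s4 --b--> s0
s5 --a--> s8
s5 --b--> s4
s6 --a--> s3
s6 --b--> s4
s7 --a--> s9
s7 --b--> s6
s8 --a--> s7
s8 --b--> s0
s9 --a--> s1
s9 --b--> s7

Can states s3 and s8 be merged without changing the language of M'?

Every state is reachable, so we keep all 10.
P0 = {s4} | {s0,s1,s2,s3,s5,s6,s7,s8,s9}.
Refine {s0,s1,s2,s3,s5,s6,s7,s8,s9} on symbol b: members go to different blocks, giving {s0,s1,s2,s3,s7,s8,s9} and {s5,s6}.
On input b, block {s0,s1,s2,s3,s7,s8,s9} splits into {s0,s1,s3,s8,s9} and {s2,s7}.
Split {s0,s1,s3,s8,s9} by δ(·,a) → {s0,s1,s9} and {s3,s8}.
Refine {s0,s1,s9} on symbol b: members go to different blocks, giving {s1,s9} and {s0}.
On input a, block {s2,s7} splits into {s2} and {s7}.
On input b, block {s1,s9} splits into {s1} and {s9}.
No further refinement is possible. Final partition (8 blocks): {s4} | {s1} | {s5,s6} | {s2} | {s3,s8} | {s0} | {s7} | {s9}.
s3 and s8 lie in the same block of the stable partition, so they are equivalent — no string distinguishes them.

Yes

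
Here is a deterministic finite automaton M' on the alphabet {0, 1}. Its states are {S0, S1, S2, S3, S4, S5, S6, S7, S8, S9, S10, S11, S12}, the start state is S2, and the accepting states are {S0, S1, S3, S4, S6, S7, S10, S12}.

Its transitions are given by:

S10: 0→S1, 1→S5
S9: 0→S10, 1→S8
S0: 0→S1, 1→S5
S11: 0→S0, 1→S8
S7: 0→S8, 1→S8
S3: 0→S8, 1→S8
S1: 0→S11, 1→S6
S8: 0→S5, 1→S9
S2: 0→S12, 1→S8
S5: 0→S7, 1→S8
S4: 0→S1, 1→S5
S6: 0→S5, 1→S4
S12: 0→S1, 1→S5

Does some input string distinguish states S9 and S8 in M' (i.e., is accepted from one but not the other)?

Yes

States {S3} cannot be reached from the start state, so discard them.
Initial partition by acceptance: {S0,S1,S4,S6,S7,S10,S12} | {S2,S5,S8,S9,S11}.
Split {S0,S1,S4,S6,S7,S10,S12} by δ(·,0) → {S0,S4,S10,S12} and {S1,S6,S7}.
Split {S2,S5,S8,S9,S11} by δ(·,0) → {S2,S9,S11} and {S5} and {S8}.
Split {S1,S6,S7} by δ(·,0) → {S1} and {S6} and {S7}.
No further refinement is possible. Final partition (7 blocks): {S0,S4,S10,S12} | {S2,S9,S11} | {S1} | {S5} | {S8} | {S6} | {S7}.
S9 and S8 end up in different blocks, so they are distinguishable. For instance, the string '0' is accepted from only S9.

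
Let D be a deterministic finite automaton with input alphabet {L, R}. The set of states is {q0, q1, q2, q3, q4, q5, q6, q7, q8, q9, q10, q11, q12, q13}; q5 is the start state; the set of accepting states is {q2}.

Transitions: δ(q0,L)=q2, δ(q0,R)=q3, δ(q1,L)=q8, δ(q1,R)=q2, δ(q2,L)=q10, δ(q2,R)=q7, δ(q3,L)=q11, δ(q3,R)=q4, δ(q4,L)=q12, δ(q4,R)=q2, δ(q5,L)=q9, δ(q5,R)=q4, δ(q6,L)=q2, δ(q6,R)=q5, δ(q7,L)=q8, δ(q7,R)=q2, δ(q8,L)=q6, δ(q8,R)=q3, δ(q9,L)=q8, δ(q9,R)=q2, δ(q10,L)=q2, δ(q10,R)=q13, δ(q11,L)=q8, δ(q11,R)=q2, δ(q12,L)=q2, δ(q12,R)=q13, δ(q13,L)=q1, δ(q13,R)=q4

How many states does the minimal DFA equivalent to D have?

6

Reachable states from the start: {q1,q2,q3,q4,q5,q6,q7,q8,q9,q10,q11,q12,q13}. Unreachable: {q0} — drop them.
Initial partition by acceptance: {q2} | {q1,q3,q4,q5,q6,q7,q8,q9,q10,q11,q12,q13}.
Refine {q1,q3,q4,q5,q6,q7,q8,q9,q10,q11,q12,q13} on symbol L: members go to different blocks, giving {q1,q3,q4,q5,q7,q8,q9,q11,q13} and {q6,q10,q12}.
Split {q1,q3,q4,q5,q7,q8,q9,q11,q13} by δ(·,L) → {q1,q3,q5,q7,q9,q11,q13} and {q4,q8}.
On input L, block {q1,q3,q5,q7,q9,q11,q13} splits into {q1,q7,q9,q11} and {q3,q5,q13}.
On input R, block {q4,q8} splits into {q4} and {q8}.
The partition is now stable with 6 blocks: {q2} | {q1,q7,q9,q11} | {q6,q10,q12} | {q4} | {q3,q5,q13} | {q8}.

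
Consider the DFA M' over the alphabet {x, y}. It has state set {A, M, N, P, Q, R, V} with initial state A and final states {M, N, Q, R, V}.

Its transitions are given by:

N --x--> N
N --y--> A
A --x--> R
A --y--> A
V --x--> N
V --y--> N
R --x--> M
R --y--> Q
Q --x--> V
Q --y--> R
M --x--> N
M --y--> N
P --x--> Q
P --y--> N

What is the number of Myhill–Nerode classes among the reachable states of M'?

Reachable states from the start: {A,M,N,Q,R,V}. Unreachable: {P} — drop them.
P0 = {M,N,Q,R,V} | {A}.
On input y, block {M,N,Q,R,V} splits into {M,Q,R,V} and {N}.
On input x, block {M,Q,R,V} splits into {M,V} and {Q,R}.
No further refinement is possible. Final partition (4 blocks): {M,V} | {A} | {N} | {Q,R}.

4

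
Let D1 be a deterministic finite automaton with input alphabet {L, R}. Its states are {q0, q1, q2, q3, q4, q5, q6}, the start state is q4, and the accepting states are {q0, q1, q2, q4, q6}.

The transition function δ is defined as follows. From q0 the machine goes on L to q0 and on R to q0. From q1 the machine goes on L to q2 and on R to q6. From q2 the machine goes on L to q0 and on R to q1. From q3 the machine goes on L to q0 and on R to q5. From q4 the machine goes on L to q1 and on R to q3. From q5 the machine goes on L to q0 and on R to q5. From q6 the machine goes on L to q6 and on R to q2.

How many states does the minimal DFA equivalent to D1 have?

3

Every state is reachable, so we keep all 7.
Initial partition by acceptance: {q0,q1,q2,q4,q6} | {q3,q5}.
Refine {q0,q1,q2,q4,q6} on symbol R: members go to different blocks, giving {q0,q1,q2,q6} and {q4}.
Stable partition: {q0,q1,q2,q6} | {q3,q5} | {q4} — 3 equivalence classes.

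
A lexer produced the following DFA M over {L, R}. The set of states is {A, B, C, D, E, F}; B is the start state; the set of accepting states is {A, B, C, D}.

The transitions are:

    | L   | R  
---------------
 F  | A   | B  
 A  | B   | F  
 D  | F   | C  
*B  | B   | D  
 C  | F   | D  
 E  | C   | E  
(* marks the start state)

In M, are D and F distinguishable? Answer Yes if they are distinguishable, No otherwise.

States {E} cannot be reached from the start state, so discard them.
P0 = {A,B,C,D} | {F}.
Split {A,B,C,D} by δ(·,L) → {A,B} and {C,D}.
Split {A,B} by δ(·,R) → {A} and {B}.
No further refinement is possible. Final partition (4 blocks): {A} | {F} | {C,D} | {B}.
D and F end up in different blocks, so they are distinguishable. For instance, the string 'ε' is accepted from only D.

Yes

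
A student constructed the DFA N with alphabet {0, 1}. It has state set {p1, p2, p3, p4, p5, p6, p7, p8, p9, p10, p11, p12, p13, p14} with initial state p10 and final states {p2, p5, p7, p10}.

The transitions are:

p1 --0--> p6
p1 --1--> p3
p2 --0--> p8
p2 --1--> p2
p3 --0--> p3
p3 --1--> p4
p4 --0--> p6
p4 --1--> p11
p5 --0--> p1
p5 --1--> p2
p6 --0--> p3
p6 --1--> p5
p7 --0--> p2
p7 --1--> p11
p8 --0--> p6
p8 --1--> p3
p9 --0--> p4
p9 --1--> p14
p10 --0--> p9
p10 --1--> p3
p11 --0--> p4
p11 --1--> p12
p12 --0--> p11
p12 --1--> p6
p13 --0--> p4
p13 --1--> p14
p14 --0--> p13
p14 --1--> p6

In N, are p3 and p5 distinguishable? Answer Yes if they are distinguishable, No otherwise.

Yes

First remove the unreachable states {p7}; 13 states remain.
Start with accepting vs non-accepting: {p2,p5,p10} | {p1,p3,p4,p6,p8,p9,p11,p12,p13,p14}.
Refine {p2,p5,p10} on symbol 1: members go to different blocks, giving {p2,p5} and {p10}.
On input 1, block {p1,p3,p4,p6,p8,p9,p11,p12,p13,p14} splits into {p1,p3,p4,p8,p9,p11,p12,p13,p14} and {p6}.
Refine {p1,p3,p4,p8,p9,p11,p12,p13,p14} on symbol 0: members go to different blocks, giving {p3,p9,p11,p12,p13,p14} and {p1,p4,p8}.
Refine {p3,p9,p11,p12,p13,p14} on symbol 0: members go to different blocks, giving {p3,p12,p14} and {p9,p11,p13}.
Split {p3,p12,p14} by δ(·,0) → {p12,p14} and {p3}.
Split {p1,p4,p8} by δ(·,1) → {p1,p8} and {p4}.
The partition is now stable with 8 blocks: {p2,p5} | {p12,p14} | {p10} | {p6} | {p1,p8} | {p9,p11,p13} | {p3} | {p4}.
p3 and p5 end up in different blocks, so they are distinguishable. For instance, the string 'ε' is accepted from only p5.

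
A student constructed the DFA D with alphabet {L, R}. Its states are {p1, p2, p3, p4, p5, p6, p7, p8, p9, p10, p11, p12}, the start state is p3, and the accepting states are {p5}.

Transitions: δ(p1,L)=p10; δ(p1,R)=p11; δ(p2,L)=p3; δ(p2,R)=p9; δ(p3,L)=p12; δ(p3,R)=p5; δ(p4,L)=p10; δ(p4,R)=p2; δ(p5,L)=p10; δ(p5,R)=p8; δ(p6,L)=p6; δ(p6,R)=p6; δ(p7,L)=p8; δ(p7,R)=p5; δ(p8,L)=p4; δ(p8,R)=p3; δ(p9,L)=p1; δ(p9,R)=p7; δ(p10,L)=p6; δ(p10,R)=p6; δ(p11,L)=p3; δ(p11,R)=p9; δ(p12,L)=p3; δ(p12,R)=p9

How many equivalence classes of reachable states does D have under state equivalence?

Start with accepting vs non-accepting: {p5} | {p1,p2,p3,p4,p6,p7,p8,p9,p10,p11,p12}.
Refine {p1,p2,p3,p4,p6,p7,p8,p9,p10,p11,p12} on symbol R: members go to different blocks, giving {p1,p2,p4,p6,p8,p9,p10,p11,p12} and {p3,p7}.
On input L, block {p1,p2,p4,p6,p8,p9,p10,p11,p12} splits into {p1,p4,p6,p8,p9,p10} and {p2,p11,p12}.
Split {p1,p4,p6,p8,p9,p10} by δ(·,R) → {p1,p4} and {p6,p10} and {p8,p9}.
On input L, block {p3,p7} splits into {p3} and {p7}.
Split {p8,p9} by δ(·,R) → {p8} and {p9}.
Stable partition: {p5} | {p1,p4} | {p3} | {p2,p11,p12} | {p6,p10} | {p8} | {p7} | {p9} — 8 equivalence classes.

8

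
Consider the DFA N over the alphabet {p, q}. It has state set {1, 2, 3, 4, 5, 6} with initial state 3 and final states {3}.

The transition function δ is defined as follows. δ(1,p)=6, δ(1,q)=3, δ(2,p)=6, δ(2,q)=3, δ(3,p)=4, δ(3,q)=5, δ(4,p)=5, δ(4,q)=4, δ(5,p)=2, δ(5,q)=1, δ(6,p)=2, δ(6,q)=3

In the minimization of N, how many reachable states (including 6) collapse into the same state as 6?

All states are reachable from the start state.
Start with accepting vs non-accepting: {3} | {1,2,4,5,6}.
Split {1,2,4,5,6} by δ(·,q) → {1,2,6} and {4,5}.
Refine {4,5} on symbol p: members go to different blocks, giving {4} and {5}.
Stable partition: {3} | {1,2,6} | {4} | {5} — 4 equivalence classes.
State 6 belongs to the block {1,2,6}, which has 3 states.

3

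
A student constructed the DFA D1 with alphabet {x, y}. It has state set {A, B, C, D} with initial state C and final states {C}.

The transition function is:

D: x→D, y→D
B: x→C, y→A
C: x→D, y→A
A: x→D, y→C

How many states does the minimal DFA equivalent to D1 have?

3

Reachable states from the start: {A,C,D}. Unreachable: {B} — drop them.
Initial partition by acceptance: {C} | {A,D}.
Refine {A,D} on symbol y: members go to different blocks, giving {A} and {D}.
The partition is now stable with 3 blocks: {C} | {A} | {D}.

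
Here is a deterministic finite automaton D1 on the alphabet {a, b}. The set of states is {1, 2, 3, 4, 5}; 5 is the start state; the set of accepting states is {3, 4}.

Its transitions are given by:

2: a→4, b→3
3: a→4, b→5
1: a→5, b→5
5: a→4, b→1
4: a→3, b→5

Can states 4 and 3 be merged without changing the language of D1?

Yes

States {2} cannot be reached from the start state, so discard them.
Initial partition by acceptance: {3,4} | {1,5}.
Refine {1,5} on symbol a: members go to different blocks, giving {1} and {5}.
Stable partition: {3,4} | {1} | {5} — 3 equivalence classes.
4 and 3 lie in the same block of the stable partition, so they are equivalent — no string distinguishes them.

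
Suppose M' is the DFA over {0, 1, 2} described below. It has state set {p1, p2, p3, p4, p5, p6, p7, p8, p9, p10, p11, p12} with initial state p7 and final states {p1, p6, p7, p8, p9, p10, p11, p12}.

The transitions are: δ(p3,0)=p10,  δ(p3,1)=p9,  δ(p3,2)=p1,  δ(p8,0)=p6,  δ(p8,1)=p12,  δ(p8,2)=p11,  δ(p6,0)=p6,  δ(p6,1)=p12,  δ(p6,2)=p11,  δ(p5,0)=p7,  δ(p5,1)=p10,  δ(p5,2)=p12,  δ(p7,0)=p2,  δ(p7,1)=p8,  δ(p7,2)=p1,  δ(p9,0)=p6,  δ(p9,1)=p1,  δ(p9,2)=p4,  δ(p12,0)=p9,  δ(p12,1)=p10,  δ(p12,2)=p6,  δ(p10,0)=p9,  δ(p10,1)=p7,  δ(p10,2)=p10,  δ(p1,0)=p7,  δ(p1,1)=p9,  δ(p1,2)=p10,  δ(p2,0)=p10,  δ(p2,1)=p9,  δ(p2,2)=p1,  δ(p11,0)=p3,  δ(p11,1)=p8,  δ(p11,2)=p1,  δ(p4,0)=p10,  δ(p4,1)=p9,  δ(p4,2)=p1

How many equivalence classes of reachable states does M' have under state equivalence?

7

Reachable states from the start: {p1,p2,p3,p4,p6,p7,p8,p9,p10,p11,p12}. Unreachable: {p5} — drop them.
Start with accepting vs non-accepting: {p1,p6,p7,p8,p9,p10,p11,p12} | {p2,p3,p4}.
Refine {p1,p6,p7,p8,p9,p10,p11,p12} on symbol 0: members go to different blocks, giving {p1,p6,p8,p9,p10,p12} and {p7,p11}.
Refine {p1,p6,p8,p9,p10,p12} on symbol 0: members go to different blocks, giving {p6,p8,p9,p10,p12} and {p1}.
Split {p6,p8,p9,p10,p12} by δ(·,1) → {p6,p8,p12} and {p9} and {p10}.
On input 0, block {p6,p8,p12} splits into {p6,p8} and {p12}.
Stable partition: {p6,p8} | {p2,p3,p4} | {p7,p11} | {p1} | {p9} | {p10} | {p12} — 7 equivalence classes.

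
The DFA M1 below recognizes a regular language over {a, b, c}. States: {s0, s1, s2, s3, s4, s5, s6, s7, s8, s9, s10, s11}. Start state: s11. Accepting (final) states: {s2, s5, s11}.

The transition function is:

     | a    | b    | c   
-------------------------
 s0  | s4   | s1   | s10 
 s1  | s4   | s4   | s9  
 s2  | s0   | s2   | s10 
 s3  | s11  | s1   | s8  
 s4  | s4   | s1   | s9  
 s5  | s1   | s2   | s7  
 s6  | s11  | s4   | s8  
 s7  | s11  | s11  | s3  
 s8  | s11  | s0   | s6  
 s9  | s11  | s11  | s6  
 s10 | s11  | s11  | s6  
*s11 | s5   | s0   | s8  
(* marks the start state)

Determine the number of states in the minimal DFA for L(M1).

P0 = {s2,s5,s11} | {s0,s1,s3,s4,s6,s7,s8,s9,s10}.
Split {s2,s5,s11} by δ(·,a) → {s2,s5} and {s11}.
Refine {s0,s1,s3,s4,s6,s7,s8,s9,s10} on symbol a: members go to different blocks, giving {s3,s6,s7,s8,s9,s10} and {s0,s1,s4}.
Split {s3,s6,s7,s8,s9,s10} by δ(·,b) → {s3,s6,s8} and {s7,s9,s10}.
Stable partition: {s2,s5} | {s3,s6,s8} | {s11} | {s0,s1,s4} | {s7,s9,s10} — 5 equivalence classes.

5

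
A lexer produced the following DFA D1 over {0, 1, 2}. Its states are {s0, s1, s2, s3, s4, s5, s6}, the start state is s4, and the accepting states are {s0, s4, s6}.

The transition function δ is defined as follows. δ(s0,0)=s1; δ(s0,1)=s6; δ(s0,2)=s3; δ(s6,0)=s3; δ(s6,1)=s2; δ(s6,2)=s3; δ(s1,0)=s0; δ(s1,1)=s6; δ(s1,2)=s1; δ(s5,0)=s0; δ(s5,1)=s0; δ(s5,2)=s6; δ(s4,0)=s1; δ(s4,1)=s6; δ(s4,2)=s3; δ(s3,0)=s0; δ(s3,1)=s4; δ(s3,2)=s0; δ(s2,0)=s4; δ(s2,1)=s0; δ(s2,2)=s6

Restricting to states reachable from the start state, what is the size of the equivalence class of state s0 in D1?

Reachable states from the start: {s0,s1,s2,s3,s4,s6}. Unreachable: {s5} — drop them.
P0 = {s0,s4,s6} | {s1,s2,s3}.
On input 1, block {s0,s4,s6} splits into {s0,s4} and {s6}.
Refine {s1,s2,s3} on symbol 1: members go to different blocks, giving {s2,s3} and {s1}.
On input 2, block {s2,s3} splits into {s2} and {s3}.
The partition is now stable with 5 blocks: {s0,s4} | {s2} | {s6} | {s1} | {s3}.
State s0 belongs to the block {s0,s4}, which has 2 states.

2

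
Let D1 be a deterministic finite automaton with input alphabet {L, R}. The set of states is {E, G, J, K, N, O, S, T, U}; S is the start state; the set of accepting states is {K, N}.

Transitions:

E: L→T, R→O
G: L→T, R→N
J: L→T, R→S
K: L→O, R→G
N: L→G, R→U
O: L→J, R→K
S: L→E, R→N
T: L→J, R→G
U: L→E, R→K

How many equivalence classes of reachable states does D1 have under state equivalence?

3

Initial partition by acceptance: {K,N} | {E,G,J,O,S,T,U}.
Split {E,G,J,O,S,T,U} by δ(·,R) → {G,O,S,U} and {E,J,T}.
No further refinement is possible. Final partition (3 blocks): {K,N} | {G,O,S,U} | {E,J,T}.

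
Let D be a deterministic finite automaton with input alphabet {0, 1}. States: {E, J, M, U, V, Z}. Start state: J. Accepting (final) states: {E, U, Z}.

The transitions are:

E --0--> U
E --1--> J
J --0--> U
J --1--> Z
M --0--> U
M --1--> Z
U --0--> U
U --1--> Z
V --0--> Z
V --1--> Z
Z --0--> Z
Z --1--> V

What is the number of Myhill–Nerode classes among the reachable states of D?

4

Reachable states from the start: {J,U,V,Z}. Unreachable: {E,M} — drop them.
P0 = {U,Z} | {J,V}.
Refine {U,Z} on symbol 1: members go to different blocks, giving {Z} and {U}.
Refine {J,V} on symbol 0: members go to different blocks, giving {J} and {V}.
No further refinement is possible. Final partition (4 blocks): {Z} | {J} | {U} | {V}.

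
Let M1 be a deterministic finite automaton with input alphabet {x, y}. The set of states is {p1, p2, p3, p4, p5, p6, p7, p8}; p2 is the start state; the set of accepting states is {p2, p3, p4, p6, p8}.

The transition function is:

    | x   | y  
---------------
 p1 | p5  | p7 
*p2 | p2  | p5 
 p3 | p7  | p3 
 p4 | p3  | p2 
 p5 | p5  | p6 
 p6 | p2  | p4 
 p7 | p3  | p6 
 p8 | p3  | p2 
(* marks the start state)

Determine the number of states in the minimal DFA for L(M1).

6

States {p1,p8} cannot be reached from the start state, so discard them.
Start with accepting vs non-accepting: {p2,p3,p4,p6} | {p5,p7}.
Refine {p2,p3,p4,p6} on symbol x: members go to different blocks, giving {p2,p4,p6} and {p3}.
Refine {p2,p4,p6} on symbol x: members go to different blocks, giving {p2,p6} and {p4}.
Refine {p2,p6} on symbol y: members go to different blocks, giving {p2} and {p6}.
On input x, block {p5,p7} splits into {p5} and {p7}.
The partition is now stable with 6 blocks: {p2} | {p5} | {p3} | {p4} | {p6} | {p7}.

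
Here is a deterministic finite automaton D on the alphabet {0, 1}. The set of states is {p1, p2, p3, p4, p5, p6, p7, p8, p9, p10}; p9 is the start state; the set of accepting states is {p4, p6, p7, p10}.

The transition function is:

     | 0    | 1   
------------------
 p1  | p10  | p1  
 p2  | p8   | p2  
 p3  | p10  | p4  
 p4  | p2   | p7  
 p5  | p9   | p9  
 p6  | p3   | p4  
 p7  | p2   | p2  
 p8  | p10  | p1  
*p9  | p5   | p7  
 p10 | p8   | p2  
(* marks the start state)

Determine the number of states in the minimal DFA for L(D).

States {p3,p4,p6} cannot be reached from the start state, so discard them.
Start with accepting vs non-accepting: {p7,p10} | {p1,p2,p5,p8,p9}.
On input 0, block {p1,p2,p5,p8,p9} splits into {p2,p5,p9} and {p1,p8}.
Split {p7,p10} by δ(·,0) → {p7} and {p10}.
Refine {p2,p5,p9} on symbol 0: members go to different blocks, giving {p5,p9} and {p2}.
Refine {p5,p9} on symbol 1: members go to different blocks, giving {p5} and {p9}.
Stable partition: {p7} | {p5} | {p1,p8} | {p10} | {p2} | {p9} — 6 equivalence classes.

6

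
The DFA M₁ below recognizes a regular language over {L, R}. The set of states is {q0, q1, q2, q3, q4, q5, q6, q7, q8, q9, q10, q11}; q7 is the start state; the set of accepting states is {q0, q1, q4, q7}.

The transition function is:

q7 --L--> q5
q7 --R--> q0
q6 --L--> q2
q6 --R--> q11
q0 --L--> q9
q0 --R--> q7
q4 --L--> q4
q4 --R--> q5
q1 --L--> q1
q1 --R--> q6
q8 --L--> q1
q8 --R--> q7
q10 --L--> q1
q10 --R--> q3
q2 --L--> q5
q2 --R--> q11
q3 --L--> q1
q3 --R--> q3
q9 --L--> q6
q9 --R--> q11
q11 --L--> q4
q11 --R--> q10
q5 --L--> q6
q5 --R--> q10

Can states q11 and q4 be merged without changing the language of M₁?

No

States {q8} cannot be reached from the start state, so discard them.
Initial partition by acceptance: {q0,q1,q4,q7} | {q2,q3,q5,q6,q9,q10,q11}.
Refine {q0,q1,q4,q7} on symbol L: members go to different blocks, giving {q0,q7} and {q1,q4}.
Refine {q2,q3,q5,q6,q9,q10,q11} on symbol L: members go to different blocks, giving {q2,q5,q6,q9} and {q3,q10,q11}.
Stable partition: {q0,q7} | {q2,q5,q6,q9} | {q1,q4} | {q3,q10,q11} — 4 equivalence classes.
q11 and q4 end up in different blocks, so they are distinguishable. For instance, the string 'ε' is accepted from only q4.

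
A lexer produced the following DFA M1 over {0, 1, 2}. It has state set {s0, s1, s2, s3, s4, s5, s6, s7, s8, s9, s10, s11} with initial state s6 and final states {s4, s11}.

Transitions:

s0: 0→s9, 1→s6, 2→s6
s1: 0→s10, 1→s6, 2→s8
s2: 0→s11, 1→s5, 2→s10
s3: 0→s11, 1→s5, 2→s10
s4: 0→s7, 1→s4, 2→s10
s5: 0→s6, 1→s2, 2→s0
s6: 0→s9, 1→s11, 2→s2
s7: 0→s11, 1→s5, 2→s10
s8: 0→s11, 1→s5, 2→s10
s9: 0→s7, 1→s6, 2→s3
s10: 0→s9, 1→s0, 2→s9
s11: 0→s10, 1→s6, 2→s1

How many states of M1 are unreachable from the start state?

No path from s6 leads to s4; the other 11 states are all reachable.

1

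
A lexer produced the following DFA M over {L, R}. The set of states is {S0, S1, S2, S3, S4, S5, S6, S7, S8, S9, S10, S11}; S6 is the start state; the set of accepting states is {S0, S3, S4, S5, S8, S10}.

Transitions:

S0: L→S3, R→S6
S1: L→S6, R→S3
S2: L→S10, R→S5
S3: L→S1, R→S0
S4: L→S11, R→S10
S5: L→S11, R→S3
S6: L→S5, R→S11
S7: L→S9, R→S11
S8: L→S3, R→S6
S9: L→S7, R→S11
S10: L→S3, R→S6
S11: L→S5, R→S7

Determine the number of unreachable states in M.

BFS from S6 reaches {S0, S1, S3, S5, S6, S7, S9, S11}; the 4 state(s) S2, S4, S8, S10 are never visited.

4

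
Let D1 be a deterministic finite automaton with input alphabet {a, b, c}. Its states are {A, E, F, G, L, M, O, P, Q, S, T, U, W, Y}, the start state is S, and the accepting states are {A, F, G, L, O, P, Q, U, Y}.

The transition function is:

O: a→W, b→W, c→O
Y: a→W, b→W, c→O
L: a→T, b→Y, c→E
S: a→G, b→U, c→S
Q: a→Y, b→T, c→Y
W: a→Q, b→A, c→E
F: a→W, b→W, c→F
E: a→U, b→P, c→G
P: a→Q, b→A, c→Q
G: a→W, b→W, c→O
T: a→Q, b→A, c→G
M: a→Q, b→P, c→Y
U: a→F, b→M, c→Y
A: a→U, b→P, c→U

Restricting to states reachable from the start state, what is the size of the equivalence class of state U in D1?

Reachable states from the start: {A,E,F,G,M,O,P,Q,S,T,U,W,Y}. Unreachable: {L} — drop them.
Initial partition by acceptance: {A,F,G,O,P,Q,U,Y} | {E,M,S,T,W}.
Refine {A,F,G,O,P,Q,U,Y} on symbol a: members go to different blocks, giving {F,G,O,Y} and {A,P,Q,U}.
Refine {E,M,S,T,W} on symbol a: members go to different blocks, giving {E,M,T,W} and {S}.
On input c, block {E,M,T,W} splits into {E,M,T} and {W}.
Refine {A,P,Q,U} on symbol a: members go to different blocks, giving {Q,U} and {A,P}.
No further refinement is possible. Final partition (6 blocks): {F,G,O,Y} | {E,M,T} | {Q,U} | {S} | {W} | {A,P}.
The equivalence class containing U is {Q,U}, of size 2.

2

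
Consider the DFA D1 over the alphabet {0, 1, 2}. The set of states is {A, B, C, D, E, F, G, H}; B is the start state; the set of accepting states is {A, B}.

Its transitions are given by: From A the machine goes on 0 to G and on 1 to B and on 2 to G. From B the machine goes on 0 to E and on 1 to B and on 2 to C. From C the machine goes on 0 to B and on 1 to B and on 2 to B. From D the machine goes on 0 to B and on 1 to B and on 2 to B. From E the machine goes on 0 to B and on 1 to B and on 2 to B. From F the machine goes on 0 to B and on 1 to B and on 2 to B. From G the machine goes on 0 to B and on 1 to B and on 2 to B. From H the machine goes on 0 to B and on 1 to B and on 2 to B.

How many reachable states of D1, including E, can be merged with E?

States {A,D,F,G,H} cannot be reached from the start state, so discard them.
Initial partition by acceptance: {B} | {C,E}.
No further refinement is possible. Final partition (2 blocks): {B} | {C,E}.
State E belongs to the block {C,E}, which has 2 states.

2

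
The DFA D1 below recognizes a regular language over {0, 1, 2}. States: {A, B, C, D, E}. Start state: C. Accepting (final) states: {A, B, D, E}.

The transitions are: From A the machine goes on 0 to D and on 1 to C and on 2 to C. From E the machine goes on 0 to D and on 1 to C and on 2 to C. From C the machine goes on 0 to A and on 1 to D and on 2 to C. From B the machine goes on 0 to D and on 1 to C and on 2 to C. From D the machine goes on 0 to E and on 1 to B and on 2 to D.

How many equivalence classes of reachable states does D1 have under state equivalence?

3

Initial partition by acceptance: {A,B,D,E} | {C}.
Split {A,B,D,E} by δ(·,1) → {A,B,E} and {D}.
No further refinement is possible. Final partition (3 blocks): {A,B,E} | {C} | {D}.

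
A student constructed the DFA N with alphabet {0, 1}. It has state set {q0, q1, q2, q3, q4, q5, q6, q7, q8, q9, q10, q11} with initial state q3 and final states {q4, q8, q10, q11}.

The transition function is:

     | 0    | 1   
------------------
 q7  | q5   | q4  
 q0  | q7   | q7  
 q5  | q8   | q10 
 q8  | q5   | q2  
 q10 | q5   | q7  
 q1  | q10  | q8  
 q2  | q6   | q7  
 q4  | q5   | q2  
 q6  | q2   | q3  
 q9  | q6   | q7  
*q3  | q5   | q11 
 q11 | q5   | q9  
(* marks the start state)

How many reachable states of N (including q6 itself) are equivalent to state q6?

3

First remove the unreachable states {q0,q1}; 10 states remain.
Start with accepting vs non-accepting: {q4,q8,q10,q11} | {q2,q3,q5,q6,q7,q9}.
On input 0, block {q2,q3,q5,q6,q7,q9} splits into {q2,q3,q6,q7,q9} and {q5}.
Split {q2,q3,q6,q7,q9} by δ(·,0) → {q2,q6,q9} and {q3,q7}.
Refine {q4,q8,q10,q11} on symbol 1: members go to different blocks, giving {q4,q8,q11} and {q10}.
No further refinement is possible. Final partition (5 blocks): {q4,q8,q11} | {q2,q6,q9} | {q5} | {q3,q7} | {q10}.
The equivalence class containing q6 is {q2,q6,q9}, of size 3.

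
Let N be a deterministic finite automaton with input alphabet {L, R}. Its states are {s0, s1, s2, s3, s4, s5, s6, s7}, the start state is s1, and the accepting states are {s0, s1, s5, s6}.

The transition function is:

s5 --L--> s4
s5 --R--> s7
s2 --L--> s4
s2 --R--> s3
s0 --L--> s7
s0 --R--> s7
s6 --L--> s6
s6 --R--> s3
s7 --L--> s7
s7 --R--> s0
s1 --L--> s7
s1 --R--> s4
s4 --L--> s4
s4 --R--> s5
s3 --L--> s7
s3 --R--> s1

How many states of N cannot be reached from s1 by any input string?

BFS from s1 reaches {s0, s1, s4, s5, s7}; the 3 state(s) s2, s3, s6 are never visited.

3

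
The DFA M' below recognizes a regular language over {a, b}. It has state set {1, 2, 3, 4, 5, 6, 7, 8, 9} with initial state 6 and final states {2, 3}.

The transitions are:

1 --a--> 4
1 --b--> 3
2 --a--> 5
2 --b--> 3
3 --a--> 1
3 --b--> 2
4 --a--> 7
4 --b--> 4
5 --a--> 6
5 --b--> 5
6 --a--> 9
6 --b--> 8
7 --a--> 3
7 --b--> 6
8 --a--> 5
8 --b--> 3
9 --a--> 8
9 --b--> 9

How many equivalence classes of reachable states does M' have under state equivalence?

9

Every state is reachable, so we keep all 9.
Start with accepting vs non-accepting: {2,3} | {1,4,5,6,7,8,9}.
Refine {1,4,5,6,7,8,9} on symbol a: members go to different blocks, giving {1,4,5,6,8,9} and {7}.
On input a, block {1,4,5,6,8,9} splits into {1,5,6,8,9} and {4}.
Split {1,5,6,8,9} by δ(·,a) → {5,6,8,9} and {1}.
Refine {2,3} on symbol a: members go to different blocks, giving {2} and {3}.
Refine {5,6,8,9} on symbol b: members go to different blocks, giving {5,6,9} and {8}.
Split {5,6,9} by δ(·,a) → {5,6} and {9}.
Split {5,6} by δ(·,a) → {5} and {6}.
Stable partition: {2} | {5} | {7} | {4} | {1} | {3} | {8} | {9} | {6} — 9 equivalence classes.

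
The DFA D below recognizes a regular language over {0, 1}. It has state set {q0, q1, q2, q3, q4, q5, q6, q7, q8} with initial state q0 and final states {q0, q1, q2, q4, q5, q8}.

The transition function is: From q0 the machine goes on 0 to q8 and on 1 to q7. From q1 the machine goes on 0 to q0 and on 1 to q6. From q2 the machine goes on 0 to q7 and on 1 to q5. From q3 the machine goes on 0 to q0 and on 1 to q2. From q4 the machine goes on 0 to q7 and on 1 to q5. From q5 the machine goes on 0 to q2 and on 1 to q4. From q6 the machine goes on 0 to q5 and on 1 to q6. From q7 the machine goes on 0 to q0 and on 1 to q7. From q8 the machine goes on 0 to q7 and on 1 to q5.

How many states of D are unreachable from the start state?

3

BFS from q0 reaches {q0, q2, q4, q5, q7, q8}; the 3 state(s) q1, q3, q6 are never visited.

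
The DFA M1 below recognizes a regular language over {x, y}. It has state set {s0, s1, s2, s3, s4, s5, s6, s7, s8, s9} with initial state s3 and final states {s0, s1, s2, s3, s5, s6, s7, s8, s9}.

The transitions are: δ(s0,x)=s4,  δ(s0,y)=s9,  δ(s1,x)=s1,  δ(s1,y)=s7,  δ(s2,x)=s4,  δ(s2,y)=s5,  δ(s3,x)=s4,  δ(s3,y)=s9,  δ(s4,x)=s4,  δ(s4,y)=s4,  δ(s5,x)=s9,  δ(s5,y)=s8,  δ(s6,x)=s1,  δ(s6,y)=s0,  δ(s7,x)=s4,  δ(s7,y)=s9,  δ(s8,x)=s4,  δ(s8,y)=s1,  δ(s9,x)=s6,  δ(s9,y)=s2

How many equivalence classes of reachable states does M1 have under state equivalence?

All states are reachable from the start state.
Initial partition by acceptance: {s0,s1,s2,s3,s5,s6,s7,s8,s9} | {s4}.
Refine {s0,s1,s2,s3,s5,s6,s7,s8,s9} on symbol x: members go to different blocks, giving {s0,s2,s3,s7,s8} and {s1,s5,s6,s9}.
The partition is now stable with 3 blocks: {s0,s2,s3,s7,s8} | {s4} | {s1,s5,s6,s9}.

3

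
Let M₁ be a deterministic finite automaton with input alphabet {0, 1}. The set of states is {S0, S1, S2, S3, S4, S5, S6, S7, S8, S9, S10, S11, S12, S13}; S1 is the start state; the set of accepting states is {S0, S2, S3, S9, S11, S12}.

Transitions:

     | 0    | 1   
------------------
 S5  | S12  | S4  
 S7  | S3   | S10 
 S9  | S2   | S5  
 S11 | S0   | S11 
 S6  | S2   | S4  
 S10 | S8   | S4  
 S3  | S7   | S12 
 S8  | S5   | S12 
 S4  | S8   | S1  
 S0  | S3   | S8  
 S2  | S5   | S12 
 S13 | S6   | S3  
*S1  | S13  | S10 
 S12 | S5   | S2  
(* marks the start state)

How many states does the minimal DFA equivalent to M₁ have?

4

Reachable states from the start: {S1,S2,S3,S4,S5,S6,S7,S8,S10,S12,S13}. Unreachable: {S0,S9,S11} — drop them.
Start with accepting vs non-accepting: {S2,S3,S12} | {S1,S4,S5,S6,S7,S8,S10,S13}.
Split {S1,S4,S5,S6,S7,S8,S10,S13} by δ(·,0) → {S1,S4,S8,S10,S13} and {S5,S6,S7}.
Split {S1,S4,S8,S10,S13} by δ(·,0) → {S1,S4,S10} and {S8,S13}.
The partition is now stable with 4 blocks: {S2,S3,S12} | {S1,S4,S10} | {S5,S6,S7} | {S8,S13}.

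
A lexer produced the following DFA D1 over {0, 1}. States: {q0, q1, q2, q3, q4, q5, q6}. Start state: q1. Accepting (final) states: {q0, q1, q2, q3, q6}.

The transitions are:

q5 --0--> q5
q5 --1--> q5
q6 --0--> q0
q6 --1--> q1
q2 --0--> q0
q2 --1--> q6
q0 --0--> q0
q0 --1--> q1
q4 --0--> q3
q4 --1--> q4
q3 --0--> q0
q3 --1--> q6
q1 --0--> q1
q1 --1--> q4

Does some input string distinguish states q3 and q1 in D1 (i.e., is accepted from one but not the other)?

First remove the unreachable states {q2,q5}; 5 states remain.
Initial partition by acceptance: {q0,q1,q3,q6} | {q4}.
Split {q0,q1,q3,q6} by δ(·,1) → {q0,q3,q6} and {q1}.
Split {q0,q3,q6} by δ(·,1) → {q0,q6} and {q3}.
Stable partition: {q0,q6} | {q4} | {q1} | {q3} — 4 equivalence classes.
q3 and q1 end up in different blocks, so they are distinguishable. For instance, the string '1' is accepted from only q3.

Yes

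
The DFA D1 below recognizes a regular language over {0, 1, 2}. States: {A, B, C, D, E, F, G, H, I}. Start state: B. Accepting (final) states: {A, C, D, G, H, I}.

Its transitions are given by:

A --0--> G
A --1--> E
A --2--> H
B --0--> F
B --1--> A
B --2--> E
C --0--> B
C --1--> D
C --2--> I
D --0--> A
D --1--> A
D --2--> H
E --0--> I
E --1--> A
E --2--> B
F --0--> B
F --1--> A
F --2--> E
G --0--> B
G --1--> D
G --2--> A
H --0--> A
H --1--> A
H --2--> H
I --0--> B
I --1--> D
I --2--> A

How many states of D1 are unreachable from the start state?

1

BFS from B reaches {A, B, D, E, F, G, H, I}; the 1 state(s) C are never visited.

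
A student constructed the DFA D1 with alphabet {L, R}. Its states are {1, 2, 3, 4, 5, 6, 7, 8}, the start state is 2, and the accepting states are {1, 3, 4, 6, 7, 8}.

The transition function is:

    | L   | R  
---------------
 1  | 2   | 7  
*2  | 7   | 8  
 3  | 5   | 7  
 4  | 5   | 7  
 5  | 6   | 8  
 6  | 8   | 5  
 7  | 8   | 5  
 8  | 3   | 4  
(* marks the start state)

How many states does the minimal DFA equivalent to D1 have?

4

First remove the unreachable states {1}; 7 states remain.
Start with accepting vs non-accepting: {3,4,6,7,8} | {2,5}.
Refine {3,4,6,7,8} on symbol L: members go to different blocks, giving {6,7,8} and {3,4}.
On input L, block {6,7,8} splits into {6,7} and {8}.
Stable partition: {6,7} | {2,5} | {3,4} | {8} — 4 equivalence classes.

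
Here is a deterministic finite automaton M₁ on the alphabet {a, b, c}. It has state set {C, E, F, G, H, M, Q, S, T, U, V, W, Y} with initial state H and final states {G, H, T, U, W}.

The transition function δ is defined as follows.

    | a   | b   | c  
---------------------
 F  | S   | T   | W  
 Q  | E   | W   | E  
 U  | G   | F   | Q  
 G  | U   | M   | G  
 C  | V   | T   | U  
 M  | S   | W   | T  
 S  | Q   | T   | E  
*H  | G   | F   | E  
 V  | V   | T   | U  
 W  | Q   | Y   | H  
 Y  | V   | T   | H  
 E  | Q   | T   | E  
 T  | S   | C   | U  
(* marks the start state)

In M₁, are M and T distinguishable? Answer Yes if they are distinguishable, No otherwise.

Yes

All states are reachable from the start state.
Initial partition by acceptance: {G,H,T,U,W} | {C,E,F,M,Q,S,V,Y}.
On input a, block {G,H,T,U,W} splits into {G,H,U} and {T,W}.
Split {G,H,U} by δ(·,c) → {H,U} and {G}.
Split {C,E,F,M,Q,S,V,Y} by δ(·,c) → {E,Q,S} and {C,V,Y} and {F,M}.
No further refinement is possible. Final partition (6 blocks): {H,U} | {E,Q,S} | {T,W} | {G} | {C,V,Y} | {F,M}.
M and T end up in different blocks, so they are distinguishable. For instance, the string 'ε' is accepted from only T.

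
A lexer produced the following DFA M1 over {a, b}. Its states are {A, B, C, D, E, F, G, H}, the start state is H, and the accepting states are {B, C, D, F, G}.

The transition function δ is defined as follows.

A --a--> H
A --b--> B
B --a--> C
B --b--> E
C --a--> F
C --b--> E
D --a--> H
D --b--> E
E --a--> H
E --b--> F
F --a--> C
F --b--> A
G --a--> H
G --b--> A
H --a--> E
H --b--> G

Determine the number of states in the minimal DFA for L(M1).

4

Reachable states from the start: {A,B,C,E,F,G,H}. Unreachable: {D} — drop them.
Start with accepting vs non-accepting: {B,C,F,G} | {A,E,H}.
On input a, block {B,C,F,G} splits into {B,C,F} and {G}.
Refine {A,E,H} on symbol b: members go to different blocks, giving {A,E} and {H}.
Stable partition: {B,C,F} | {A,E} | {G} | {H} — 4 equivalence classes.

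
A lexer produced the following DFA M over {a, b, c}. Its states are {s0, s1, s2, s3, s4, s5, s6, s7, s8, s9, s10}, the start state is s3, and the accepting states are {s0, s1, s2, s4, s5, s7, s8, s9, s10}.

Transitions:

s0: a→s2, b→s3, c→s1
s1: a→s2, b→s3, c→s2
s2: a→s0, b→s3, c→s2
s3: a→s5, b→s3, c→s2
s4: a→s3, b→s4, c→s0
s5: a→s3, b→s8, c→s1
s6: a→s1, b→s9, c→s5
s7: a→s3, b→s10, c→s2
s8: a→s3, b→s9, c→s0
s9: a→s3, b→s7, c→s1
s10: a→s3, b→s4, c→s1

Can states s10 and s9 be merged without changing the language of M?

Yes

States {s6} cannot be reached from the start state, so discard them.
Start with accepting vs non-accepting: {s0,s1,s2,s4,s5,s7,s8,s9,s10} | {s3}.
Refine {s0,s1,s2,s4,s5,s7,s8,s9,s10} on symbol a: members go to different blocks, giving {s4,s5,s7,s8,s9,s10} and {s0,s1,s2}.
Stable partition: {s4,s5,s7,s8,s9,s10} | {s3} | {s0,s1,s2} — 3 equivalence classes.
s10 and s9 lie in the same block of the stable partition, so they are equivalent — no string distinguishes them.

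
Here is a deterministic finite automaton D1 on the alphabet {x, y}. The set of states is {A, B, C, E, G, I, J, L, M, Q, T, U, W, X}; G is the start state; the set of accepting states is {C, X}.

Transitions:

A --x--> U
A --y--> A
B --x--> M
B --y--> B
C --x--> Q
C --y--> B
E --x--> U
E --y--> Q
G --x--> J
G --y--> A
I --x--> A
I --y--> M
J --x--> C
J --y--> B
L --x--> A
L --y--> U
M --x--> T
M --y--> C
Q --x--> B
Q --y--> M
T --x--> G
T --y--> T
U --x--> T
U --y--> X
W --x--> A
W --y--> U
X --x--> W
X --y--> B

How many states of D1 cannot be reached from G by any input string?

3

No path from G leads to E, I, L; the other 11 states are all reachable.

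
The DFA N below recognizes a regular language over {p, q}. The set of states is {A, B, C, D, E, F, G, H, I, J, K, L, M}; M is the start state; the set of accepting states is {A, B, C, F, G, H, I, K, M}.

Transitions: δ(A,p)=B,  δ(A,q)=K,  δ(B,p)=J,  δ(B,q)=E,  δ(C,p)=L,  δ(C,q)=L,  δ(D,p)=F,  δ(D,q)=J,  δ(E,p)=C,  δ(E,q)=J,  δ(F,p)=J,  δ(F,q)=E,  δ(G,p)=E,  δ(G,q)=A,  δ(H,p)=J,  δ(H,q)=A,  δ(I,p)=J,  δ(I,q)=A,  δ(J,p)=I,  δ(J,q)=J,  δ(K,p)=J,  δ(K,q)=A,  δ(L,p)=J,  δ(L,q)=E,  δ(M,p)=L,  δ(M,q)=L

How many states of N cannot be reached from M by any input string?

BFS from M reaches {A, B, C, E, I, J, K, L, M}; the 4 state(s) D, F, G, H are never visited.

4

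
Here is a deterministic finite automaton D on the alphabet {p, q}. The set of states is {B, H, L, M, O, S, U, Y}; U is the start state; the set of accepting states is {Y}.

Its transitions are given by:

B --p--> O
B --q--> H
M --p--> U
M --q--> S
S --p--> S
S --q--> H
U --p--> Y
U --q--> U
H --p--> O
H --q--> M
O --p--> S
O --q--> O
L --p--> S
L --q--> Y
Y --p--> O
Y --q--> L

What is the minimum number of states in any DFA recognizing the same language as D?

States {B} cannot be reached from the start state, so discard them.
Initial partition by acceptance: {Y} | {H,L,M,O,S,U}.
On input p, block {H,L,M,O,S,U} splits into {H,L,M,O,S} and {U}.
Refine {H,L,M,O,S} on symbol p: members go to different blocks, giving {H,L,O,S} and {M}.
Refine {H,L,O,S} on symbol q: members go to different blocks, giving {O,S} and {L} and {H}.
Split {O,S} by δ(·,q) → {S} and {O}.
No further refinement is possible. Final partition (7 blocks): {Y} | {S} | {U} | {M} | {L} | {H} | {O}.

7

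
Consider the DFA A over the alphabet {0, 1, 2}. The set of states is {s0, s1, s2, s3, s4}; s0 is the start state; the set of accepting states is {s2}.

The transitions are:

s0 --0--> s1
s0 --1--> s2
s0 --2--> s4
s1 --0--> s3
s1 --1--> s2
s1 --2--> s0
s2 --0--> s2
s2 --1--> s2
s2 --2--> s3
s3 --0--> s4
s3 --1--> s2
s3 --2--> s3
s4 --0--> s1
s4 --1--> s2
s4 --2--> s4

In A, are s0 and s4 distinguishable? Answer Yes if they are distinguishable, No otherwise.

No

P0 = {s2} | {s0,s1,s3,s4}.
Stable partition: {s2} | {s0,s1,s3,s4} — 2 equivalence classes.
s0 and s4 lie in the same block of the stable partition, so they are equivalent — no string distinguishes them.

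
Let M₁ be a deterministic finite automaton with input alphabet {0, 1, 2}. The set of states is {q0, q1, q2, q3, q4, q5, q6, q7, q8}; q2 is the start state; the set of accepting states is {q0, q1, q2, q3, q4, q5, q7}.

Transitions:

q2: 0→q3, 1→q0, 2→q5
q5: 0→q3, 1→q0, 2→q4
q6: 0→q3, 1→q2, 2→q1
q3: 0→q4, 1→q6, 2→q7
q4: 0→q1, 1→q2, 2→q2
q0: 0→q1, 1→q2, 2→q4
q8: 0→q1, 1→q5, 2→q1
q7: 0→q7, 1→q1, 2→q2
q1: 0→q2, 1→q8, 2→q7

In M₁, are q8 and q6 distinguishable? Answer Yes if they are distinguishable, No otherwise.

No

Every state is reachable, so we keep all 9.
Initial partition by acceptance: {q0,q1,q2,q3,q4,q5,q7} | {q6,q8}.
On input 1, block {q0,q1,q2,q3,q4,q5,q7} splits into {q0,q2,q4,q5,q7} and {q1,q3}.
On input 0, block {q0,q2,q4,q5,q7} splits into {q0,q2,q4,q5} and {q7}.
No further refinement is possible. Final partition (4 blocks): {q0,q2,q4,q5} | {q6,q8} | {q1,q3} | {q7}.
q8 and q6 lie in the same block of the stable partition, so they are equivalent — no string distinguishes them.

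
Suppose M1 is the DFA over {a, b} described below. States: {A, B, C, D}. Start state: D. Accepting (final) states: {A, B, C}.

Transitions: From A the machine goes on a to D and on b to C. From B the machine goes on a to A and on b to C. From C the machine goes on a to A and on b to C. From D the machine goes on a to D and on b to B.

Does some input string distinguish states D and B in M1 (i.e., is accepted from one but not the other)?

Every state is reachable, so we keep all 4.
Start with accepting vs non-accepting: {A,B,C} | {D}.
Refine {A,B,C} on symbol a: members go to different blocks, giving {B,C} and {A}.
No further refinement is possible. Final partition (3 blocks): {B,C} | {D} | {A}.
D and B end up in different blocks, so they are distinguishable. For instance, the string 'ε' is accepted from only B.

Yes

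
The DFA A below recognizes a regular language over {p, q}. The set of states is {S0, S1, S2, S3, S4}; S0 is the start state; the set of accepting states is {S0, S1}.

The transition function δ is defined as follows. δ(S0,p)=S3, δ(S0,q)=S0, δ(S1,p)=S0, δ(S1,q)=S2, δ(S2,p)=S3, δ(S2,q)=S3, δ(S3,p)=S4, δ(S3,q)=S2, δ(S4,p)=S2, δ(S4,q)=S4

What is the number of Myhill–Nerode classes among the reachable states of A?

2

Reachable states from the start: {S0,S2,S3,S4}. Unreachable: {S1} — drop them.
Start with accepting vs non-accepting: {S0} | {S2,S3,S4}.
The partition is now stable with 2 blocks: {S0} | {S2,S3,S4}.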